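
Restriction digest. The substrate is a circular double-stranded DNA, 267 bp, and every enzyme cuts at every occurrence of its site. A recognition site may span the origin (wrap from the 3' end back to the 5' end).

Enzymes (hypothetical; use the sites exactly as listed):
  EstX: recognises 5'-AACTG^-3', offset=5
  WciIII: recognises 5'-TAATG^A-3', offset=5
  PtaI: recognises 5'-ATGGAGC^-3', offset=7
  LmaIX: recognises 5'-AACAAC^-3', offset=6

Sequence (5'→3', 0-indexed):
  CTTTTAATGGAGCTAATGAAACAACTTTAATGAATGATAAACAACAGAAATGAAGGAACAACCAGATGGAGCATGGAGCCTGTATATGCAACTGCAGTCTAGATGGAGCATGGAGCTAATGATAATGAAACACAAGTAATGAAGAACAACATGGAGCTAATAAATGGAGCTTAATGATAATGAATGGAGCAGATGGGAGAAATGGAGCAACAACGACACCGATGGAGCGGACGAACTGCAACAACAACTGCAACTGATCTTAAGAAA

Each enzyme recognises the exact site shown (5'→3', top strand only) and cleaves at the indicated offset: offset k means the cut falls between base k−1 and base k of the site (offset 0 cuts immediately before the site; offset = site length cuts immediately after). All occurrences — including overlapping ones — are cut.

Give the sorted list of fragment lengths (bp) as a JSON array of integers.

Scan for sites:
  EstX (AACTG, off=5): starts [89, 233, 245, 251] → cuts [94, 238, 250, 256]
  WciIII (TAATGA, off=5): starts [13, 27, 116, 122, 136, 171, 177] → cuts [18, 32, 121, 127, 141, 176, 182]
  PtaI (ATGGAGC, off=7): starts [6, 65, 72, 102, 109, 150, 163, 183, 201, 221] → cuts [13, 72, 79, 109, 116, 157, 170, 190, 208, 228]
  LmaIX (AACAAC, off=6): starts [19, 39, 56, 144, 208, 239, 242] → cuts [25, 45, 62, 150, 214, 245, 248]

Pooled cuts: [13, 18, 25, 32, 45, 62, 72, 79, 94, 109, 116, 121, 127, 141, 150, 157, 170, 176, 182, 190, 208, 214, 228, 238, 245, 248, 250, 256]

Fragments:
  13→18: 5 bp
  18→25: 7 bp
  25→32: 7 bp
  32→45: 13 bp
  45→62: 17 bp
  62→72: 10 bp
  72→79: 7 bp
  79→94: 15 bp
  94→109: 15 bp
  109→116: 7 bp
  116→121: 5 bp
  121→127: 6 bp
  127→141: 14 bp
  141→150: 9 bp
  150→157: 7 bp
  157→170: 13 bp
  170→176: 6 bp
  176→182: 6 bp
  182→190: 8 bp
  190→208: 18 bp
  208→214: 6 bp
  214→228: 14 bp
  228→238: 10 bp
  238→245: 7 bp
  245→248: 3 bp
  248→250: 2 bp
  250→256: 6 bp
  256→13 (wrap): 267-256+13 = 24 bp

[2,3,5,5,6,6,6,6,6,7,7,7,7,7,7,8,9,10,10,13,13,14,14,15,15,17,18,24]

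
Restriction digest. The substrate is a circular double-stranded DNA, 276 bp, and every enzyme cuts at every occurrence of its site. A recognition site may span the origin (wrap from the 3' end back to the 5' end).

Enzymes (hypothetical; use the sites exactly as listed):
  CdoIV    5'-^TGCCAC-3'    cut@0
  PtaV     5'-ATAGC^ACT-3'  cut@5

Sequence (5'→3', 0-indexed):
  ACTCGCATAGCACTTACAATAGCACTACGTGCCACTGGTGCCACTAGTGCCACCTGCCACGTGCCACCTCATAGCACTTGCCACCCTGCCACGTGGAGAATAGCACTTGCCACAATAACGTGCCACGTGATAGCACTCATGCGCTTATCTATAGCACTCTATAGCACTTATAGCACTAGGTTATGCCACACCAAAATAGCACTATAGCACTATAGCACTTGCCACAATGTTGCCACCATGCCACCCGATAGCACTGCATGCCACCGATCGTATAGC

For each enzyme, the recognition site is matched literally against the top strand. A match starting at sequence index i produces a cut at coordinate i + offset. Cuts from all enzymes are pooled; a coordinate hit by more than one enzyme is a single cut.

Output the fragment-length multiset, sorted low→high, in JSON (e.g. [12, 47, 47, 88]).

[3,3,3,6,6,7,7,8,8,8,8,9,9,9,9,10,11,11,12,13,14,14,14,17,18,18,21]

Site scan:
  CdoIV (TGCCAC, off=0): starts [29, 38, 47, 54, 61, 78, 86, 107, 120, 183, 219, 230, 238, 258] → cuts [29, 38, 47, 54, 61, 78, 86, 107, 120, 183, 219, 230, 238, 258]
  PtaV (ATAGCACT, off=5): starts [6, 18, 70, 99, 129, 150, 160, 169, 195, 203, 211, 247, 271] → cuts [0, 11, 23, 75, 104, 134, 155, 165, 174, 200, 208, 216, 252]

Pooled cuts: [0, 11, 23, 29, 38, 47, 54, 61, 75, 78, 86, 104, 107, 120, 134, 155, 165, 174, 183, 200, 208, 216, 219, 230, 238, 252, 258]

Fragment lengths:
  0→11: 11 bp
  11→23: 12 bp
  23→29: 6 bp
  29→38: 9 bp
  38→47: 9 bp
  47→54: 7 bp
  54→61: 7 bp
  61→75: 14 bp
  75→78: 3 bp
  78→86: 8 bp
  86→104: 18 bp
  104→107: 3 bp
  107→120: 13 bp
  120→134: 14 bp
  134→155: 21 bp
  155→165: 10 bp
  165→174: 9 bp
  174→183: 9 bp
  183→200: 17 bp
  200→208: 8 bp
  208→216: 8 bp
  216→219: 3 bp
  219→230: 11 bp
  230→238: 8 bp
  238→252: 14 bp
  252→258: 6 bp
  258→0 (wrap): 276-258+0 = 18 bp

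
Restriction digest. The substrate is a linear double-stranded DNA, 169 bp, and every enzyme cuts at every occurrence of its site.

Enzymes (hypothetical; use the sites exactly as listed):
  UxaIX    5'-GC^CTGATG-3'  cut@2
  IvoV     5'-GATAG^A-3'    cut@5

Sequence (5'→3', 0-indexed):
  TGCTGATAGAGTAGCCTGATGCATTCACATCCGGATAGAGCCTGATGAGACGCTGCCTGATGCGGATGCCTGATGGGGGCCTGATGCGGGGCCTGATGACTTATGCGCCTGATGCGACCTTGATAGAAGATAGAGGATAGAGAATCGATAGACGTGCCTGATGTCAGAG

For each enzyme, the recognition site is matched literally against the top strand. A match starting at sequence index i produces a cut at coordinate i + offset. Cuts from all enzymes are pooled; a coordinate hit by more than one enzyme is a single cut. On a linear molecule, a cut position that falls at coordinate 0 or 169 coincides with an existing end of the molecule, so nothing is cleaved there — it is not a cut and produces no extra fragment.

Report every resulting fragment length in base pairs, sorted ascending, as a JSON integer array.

Scan for sites:
  UxaIX (GCCTGATG, off=2): starts [13, 39, 54, 67, 78, 90, 106, 155] → cuts [15, 41, 56, 69, 80, 92, 108, 157]
  IvoV (GATAGA, off=5): starts [4, 33, 121, 128, 135, 146] → cuts [9, 38, 126, 133, 140, 151]

Pooled cuts: [9, 15, 38, 41, 56, 69, 80, 92, 108, 126, 133, 140, 151, 157]

Fragment lengths:
  [0,9): 9 bp
  [9,15): 6 bp
  [15,38): 23 bp
  [38,41): 3 bp
  [41,56): 15 bp
  [56,69): 13 bp
  [69,80): 11 bp
  [80,92): 12 bp
  [92,108): 16 bp
  [108,126): 18 bp
  [126,133): 7 bp
  [133,140): 7 bp
  [140,151): 11 bp
  [151,157): 6 bp
  [157,169): 12 bp

[3,6,6,7,7,9,11,11,12,12,13,15,16,18,23]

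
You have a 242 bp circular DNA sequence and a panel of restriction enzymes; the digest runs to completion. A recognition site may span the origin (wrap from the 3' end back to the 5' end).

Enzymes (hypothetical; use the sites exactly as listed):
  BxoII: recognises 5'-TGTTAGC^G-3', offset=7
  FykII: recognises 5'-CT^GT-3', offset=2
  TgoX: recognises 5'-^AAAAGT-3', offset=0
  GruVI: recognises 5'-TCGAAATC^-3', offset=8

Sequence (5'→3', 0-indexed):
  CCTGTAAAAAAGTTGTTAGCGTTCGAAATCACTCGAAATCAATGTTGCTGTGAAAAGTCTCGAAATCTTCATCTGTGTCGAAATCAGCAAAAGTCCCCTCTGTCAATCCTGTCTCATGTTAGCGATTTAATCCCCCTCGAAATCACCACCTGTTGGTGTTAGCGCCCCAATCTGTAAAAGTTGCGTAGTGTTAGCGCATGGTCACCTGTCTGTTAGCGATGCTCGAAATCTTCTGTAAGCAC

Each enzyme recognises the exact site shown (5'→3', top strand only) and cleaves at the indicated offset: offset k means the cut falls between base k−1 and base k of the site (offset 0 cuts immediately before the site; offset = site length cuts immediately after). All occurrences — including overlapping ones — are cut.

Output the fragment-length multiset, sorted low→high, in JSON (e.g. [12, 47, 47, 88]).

[2,3,3,4,4,4,6,7,7,9,9,10,10,10,11,11,12,12,13,13,13,13,15,20,21]

Per-enzyme occurrences:
  BxoII (TGTTAGCG, off=7): starts [13, 116, 156, 188, 210] → cuts [20, 123, 163, 195, 217]
  FykII (CTGT, off=2): starts [1, 47, 72, 99, 108, 149, 171, 205, 209, 232] → cuts [3, 49, 74, 101, 110, 151, 173, 207, 211, 234]
  TgoX (AAAAGT, off=0): starts [7, 52, 88, 175] → cuts [7, 52, 88, 175]
  GruVI (TCGAAATC, off=8): starts [22, 32, 59, 77, 136, 222] → cuts [30, 40, 67, 85, 144, 230]

All cut coordinates (distinct, sorted): [3, 7, 20, 30, 40, 49, 52, 67, 74, 85, 88, 101, 110, 123, 144, 151, 163, 173, 175, 195, 207, 211, 217, 230, 234]

Fragments:
  3→7: 4 bp
  7→20: 13 bp
  20→30: 10 bp
  30→40: 10 bp
  40→49: 9 bp
  49→52: 3 bp
  52→67: 15 bp
  67→74: 7 bp
  74→85: 11 bp
  85→88: 3 bp
  88→101: 13 bp
  101→110: 9 bp
  110→123: 13 bp
  123→144: 21 bp
  144→151: 7 bp
  151→163: 12 bp
  163→173: 10 bp
  173→175: 2 bp
  175→195: 20 bp
  195→207: 12 bp
  207→211: 4 bp
  211→217: 6 bp
  217→230: 13 bp
  230→234: 4 bp
  234→3 (wrap): 242-234+3 = 11 bp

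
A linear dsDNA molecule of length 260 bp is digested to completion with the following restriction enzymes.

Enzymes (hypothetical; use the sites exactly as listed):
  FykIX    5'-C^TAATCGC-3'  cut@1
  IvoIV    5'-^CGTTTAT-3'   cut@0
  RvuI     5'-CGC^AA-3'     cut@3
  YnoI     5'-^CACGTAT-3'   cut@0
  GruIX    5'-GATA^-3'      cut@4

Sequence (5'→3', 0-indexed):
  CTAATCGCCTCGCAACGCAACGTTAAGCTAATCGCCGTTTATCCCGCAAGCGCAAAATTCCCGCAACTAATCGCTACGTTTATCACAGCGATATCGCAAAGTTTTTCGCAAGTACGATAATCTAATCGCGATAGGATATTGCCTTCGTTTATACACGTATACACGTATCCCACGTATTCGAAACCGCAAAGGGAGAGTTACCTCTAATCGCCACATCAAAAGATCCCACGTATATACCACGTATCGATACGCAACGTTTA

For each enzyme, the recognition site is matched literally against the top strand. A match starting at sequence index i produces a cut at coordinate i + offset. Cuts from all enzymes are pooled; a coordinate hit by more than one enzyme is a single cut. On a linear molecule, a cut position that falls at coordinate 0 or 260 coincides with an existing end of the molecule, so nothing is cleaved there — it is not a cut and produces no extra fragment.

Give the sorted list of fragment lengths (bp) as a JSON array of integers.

[1,3,3,3,4,5,5,6,7,7,8,8,8,9,9,10,10,11,11,11,12,12,12,12,17,17,17,22]

Site scan:
  FykIX (CTAATCGC, off=1): starts [0, 27, 66, 121, 203] → cuts [1, 28, 67, 122, 204]
  IvoIV (CGTTTAT, off=0): starts [35, 76, 145] → cuts [35, 76, 145]
  RvuI (CGCAA, off=3): starts [10, 15, 44, 50, 61, 94, 106, 184, 249] → cuts [13, 18, 47, 53, 64, 97, 109, 187, 252]
  YnoI (CACGTAT, off=0): starts [153, 161, 170, 226, 237] → cuts [153, 161, 170, 226, 237]
  GruIX (GATA, off=4): starts [89, 115, 129, 134, 245] → cuts [93, 119, 133, 138, 249]

All cut coordinates (distinct, sorted): [1, 13, 18, 28, 35, 47, 53, 64, 67, 76, 93, 97, 109, 119, 122, 133, 138, 145, 153, 161, 170, 187, 204, 226, 237, 249, 252]

Fragment lengths:
  [0,1): 1 bp
  [1,13): 12 bp
  [13,18): 5 bp
  [18,28): 10 bp
  [28,35): 7 bp
  [35,47): 12 bp
  [47,53): 6 bp
  [53,64): 11 bp
  [64,67): 3 bp
  [67,76): 9 bp
  [76,93): 17 bp
  [93,97): 4 bp
  [97,109): 12 bp
  [109,119): 10 bp
  [119,122): 3 bp
  [122,133): 11 bp
  [133,138): 5 bp
  [138,145): 7 bp
  [145,153): 8 bp
  [153,161): 8 bp
  [161,170): 9 bp
  [170,187): 17 bp
  [187,204): 17 bp
  [204,226): 22 bp
  [226,237): 11 bp
  [237,249): 12 bp
  [249,252): 3 bp
  [252,260): 8 bp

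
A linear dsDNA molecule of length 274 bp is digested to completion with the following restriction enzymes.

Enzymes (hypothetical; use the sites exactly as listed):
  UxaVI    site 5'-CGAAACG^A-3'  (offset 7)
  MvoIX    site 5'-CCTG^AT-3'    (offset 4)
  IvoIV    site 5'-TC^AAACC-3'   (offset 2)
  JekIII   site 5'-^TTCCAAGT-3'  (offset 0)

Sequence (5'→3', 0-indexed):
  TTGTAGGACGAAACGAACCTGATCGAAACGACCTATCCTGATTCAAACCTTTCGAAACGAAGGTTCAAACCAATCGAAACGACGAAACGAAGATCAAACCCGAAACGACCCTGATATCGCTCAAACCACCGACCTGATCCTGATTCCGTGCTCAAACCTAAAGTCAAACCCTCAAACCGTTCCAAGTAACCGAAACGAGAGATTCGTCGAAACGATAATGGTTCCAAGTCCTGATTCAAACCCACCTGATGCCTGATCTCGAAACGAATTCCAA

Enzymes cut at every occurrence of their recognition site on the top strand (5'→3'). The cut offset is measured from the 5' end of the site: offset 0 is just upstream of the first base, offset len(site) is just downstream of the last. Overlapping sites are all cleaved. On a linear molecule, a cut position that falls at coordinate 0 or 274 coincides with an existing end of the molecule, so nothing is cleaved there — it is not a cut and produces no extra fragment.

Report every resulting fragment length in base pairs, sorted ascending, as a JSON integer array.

[4,4,6,6,6,6,6,7,7,7,8,8,8,9,9,10,11,11,11,12,12,12,14,15,15,15,17,18]

Scan for sites:
  UxaVI CGAAACGA/7: at [8, 23, 52, 74, 82, 100, 190, 207, 259] ⇒ [15, 30, 59, 81, 89, 107, 197, 214, 266]
  MvoIX CCTGAT/4: at [17, 36, 109, 132, 138, 229, 244, 251] ⇒ [21, 40, 113, 136, 142, 233, 248, 255]
  IvoIV TCAAACC/2: at [42, 64, 93, 120, 151, 163, 171, 235] ⇒ [44, 66, 95, 122, 153, 165, 173, 237]
  JekIII TTCCAAGT/0: at [179, 221] ⇒ [179, 221]

Pooled cuts: [15, 21, 30, 40, 44, 59, 66, 81, 89, 95, 107, 113, 122, 136, 142, 153, 165, 173, 179, 197, 214, 221, 233, 237, 248, 255, 266]

Fragment lengths:
  [0,15): 15 bp
  [15,21): 6 bp
  [21,30): 9 bp
  [30,40): 10 bp
  [40,44): 4 bp
  [44,59): 15 bp
  [59,66): 7 bp
  [66,81): 15 bp
  [81,89): 8 bp
  [89,95): 6 bp
  [95,107): 12 bp
  [107,113): 6 bp
  [113,122): 9 bp
  [122,136): 14 bp
  [136,142): 6 bp
  [142,153): 11 bp
  [153,165): 12 bp
  [165,173): 8 bp
  [173,179): 6 bp
  [179,197): 18 bp
  [197,214): 17 bp
  [214,221): 7 bp
  [221,233): 12 bp
  [233,237): 4 bp
  [237,248): 11 bp
  [248,255): 7 bp
  [255,266): 11 bp
  [266,274): 8 bp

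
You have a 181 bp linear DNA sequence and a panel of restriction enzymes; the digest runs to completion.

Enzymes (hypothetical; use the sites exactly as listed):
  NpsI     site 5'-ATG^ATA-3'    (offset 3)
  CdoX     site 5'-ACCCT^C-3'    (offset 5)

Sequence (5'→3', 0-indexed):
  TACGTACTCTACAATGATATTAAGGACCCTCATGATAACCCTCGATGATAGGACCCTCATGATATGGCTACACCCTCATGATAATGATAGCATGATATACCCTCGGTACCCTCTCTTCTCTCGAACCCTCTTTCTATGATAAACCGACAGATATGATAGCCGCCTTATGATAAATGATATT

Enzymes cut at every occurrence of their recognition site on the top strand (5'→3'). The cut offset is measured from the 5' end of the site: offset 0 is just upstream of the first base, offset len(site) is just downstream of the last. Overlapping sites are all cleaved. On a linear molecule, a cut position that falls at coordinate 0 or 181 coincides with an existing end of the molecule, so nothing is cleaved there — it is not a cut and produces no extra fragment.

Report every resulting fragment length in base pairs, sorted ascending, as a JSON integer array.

[4,4,4,5,5,6,7,8,8,9,9,9,10,14,14,15,16,17,17]

Scan for sites:
  NpsI ATGATA/3: at [13, 31, 44, 58, 77, 83, 91, 135, 152, 166, 173] ⇒ [16, 34, 47, 61, 80, 86, 94, 138, 155, 169, 176]
  CdoX ACCCTC/5: at [25, 37, 52, 71, 98, 107, 124] ⇒ [30, 42, 57, 76, 103, 112, 129]

Pooled cuts: [16, 30, 34, 42, 47, 57, 61, 76, 80, 86, 94, 103, 112, 129, 138, 155, 169, 176]

Fragments:
  [0,16): 16 bp
  [16,30): 14 bp
  [30,34): 4 bp
  [34,42): 8 bp
  [42,47): 5 bp
  [47,57): 10 bp
  [57,61): 4 bp
  [61,76): 15 bp
  [76,80): 4 bp
  [80,86): 6 bp
  [86,94): 8 bp
  [94,103): 9 bp
  [103,112): 9 bp
  [112,129): 17 bp
  [129,138): 9 bp
  [138,155): 17 bp
  [155,169): 14 bp
  [169,176): 7 bp
  [176,181): 5 bp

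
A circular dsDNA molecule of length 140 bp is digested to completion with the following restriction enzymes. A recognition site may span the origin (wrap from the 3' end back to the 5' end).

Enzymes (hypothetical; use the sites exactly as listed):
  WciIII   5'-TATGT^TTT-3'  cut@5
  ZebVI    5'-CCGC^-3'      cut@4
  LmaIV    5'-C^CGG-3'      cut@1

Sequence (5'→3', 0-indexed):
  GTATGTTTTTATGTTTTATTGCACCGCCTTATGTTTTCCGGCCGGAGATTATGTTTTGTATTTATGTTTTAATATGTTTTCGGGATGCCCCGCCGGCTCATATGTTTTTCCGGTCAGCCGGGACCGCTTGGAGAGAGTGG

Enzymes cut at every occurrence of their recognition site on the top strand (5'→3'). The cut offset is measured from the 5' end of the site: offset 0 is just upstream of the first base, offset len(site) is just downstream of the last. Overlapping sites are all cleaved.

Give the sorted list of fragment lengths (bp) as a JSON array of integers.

[4,4,5,7,8,8,9,10,12,12,13,13,16,19]

Site scan:
  WciIII TATGTTTT/5: at [1, 9, 29, 49, 62, 72, 100] ⇒ [6, 14, 34, 54, 67, 77, 105]
  ZebVI CCGC/4: at [23, 89, 123] ⇒ [27, 93, 127]
  LmaIV CCGG/1: at [37, 41, 92, 109, 117] ⇒ [38, 42, 93, 110, 118]

All cut coordinates (distinct, sorted): [6, 14, 27, 34, 38, 42, 54, 67, 77, 93, 105, 110, 118, 127]

Fragments:
  6→14: 8 bp
  14→27: 13 bp
  27→34: 7 bp
  34→38: 4 bp
  38→42: 4 bp
  42→54: 12 bp
  54→67: 13 bp
  67→77: 10 bp
  77→93: 16 bp
  93→105: 12 bp
  105→110: 5 bp
  110→118: 8 bp
  118→127: 9 bp
  127→6 (wrap): 140-127+6 = 19 bp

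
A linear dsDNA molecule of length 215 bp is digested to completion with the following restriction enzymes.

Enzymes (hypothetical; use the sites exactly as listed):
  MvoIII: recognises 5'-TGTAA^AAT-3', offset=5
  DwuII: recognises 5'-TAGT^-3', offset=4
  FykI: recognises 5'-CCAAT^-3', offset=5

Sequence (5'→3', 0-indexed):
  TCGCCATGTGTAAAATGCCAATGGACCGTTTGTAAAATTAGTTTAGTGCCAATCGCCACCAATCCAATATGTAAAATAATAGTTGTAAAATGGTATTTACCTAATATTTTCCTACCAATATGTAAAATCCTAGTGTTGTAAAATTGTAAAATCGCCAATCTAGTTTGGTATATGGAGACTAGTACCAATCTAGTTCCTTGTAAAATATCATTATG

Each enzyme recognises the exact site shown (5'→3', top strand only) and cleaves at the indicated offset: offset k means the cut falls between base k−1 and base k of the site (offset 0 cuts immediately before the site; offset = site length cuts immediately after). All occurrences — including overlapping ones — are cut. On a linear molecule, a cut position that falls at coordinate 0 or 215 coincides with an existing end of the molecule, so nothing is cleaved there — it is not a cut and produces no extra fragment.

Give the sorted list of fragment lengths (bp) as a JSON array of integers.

Scan for sites:
  MvoIII (TGTAAAAT, off=5): starts [8, 30, 69, 83, 120, 136, 144, 198] → cuts [13, 35, 74, 88, 125, 141, 149, 203]
  DwuII (TAGT, off=4): starts [38, 43, 79, 130, 160, 179, 190] → cuts [42, 47, 83, 134, 164, 183, 194]
  FykI (CCAAT, off=5): starts [17, 48, 58, 63, 114, 154, 184] → cuts [22, 53, 63, 68, 119, 159, 189]

All cut coordinates (distinct, sorted): [13, 22, 35, 42, 47, 53, 63, 68, 74, 83, 88, 119, 125, 134, 141, 149, 159, 164, 183, 189, 194, 203]

Fragments:
  [0,13): 13 bp
  [13,22): 9 bp
  [22,35): 13 bp
  [35,42): 7 bp
  [42,47): 5 bp
  [47,53): 6 bp
  [53,63): 10 bp
  [63,68): 5 bp
  [68,74): 6 bp
  [74,83): 9 bp
  [83,88): 5 bp
  [88,119): 31 bp
  [119,125): 6 bp
  [125,134): 9 bp
  [134,141): 7 bp
  [141,149): 8 bp
  [149,159): 10 bp
  [159,164): 5 bp
  [164,183): 19 bp
  [183,189): 6 bp
  [189,194): 5 bp
  [194,203): 9 bp
  [203,215): 12 bp

[5,5,5,5,5,6,6,6,6,7,7,8,9,9,9,9,10,10,12,13,13,19,31]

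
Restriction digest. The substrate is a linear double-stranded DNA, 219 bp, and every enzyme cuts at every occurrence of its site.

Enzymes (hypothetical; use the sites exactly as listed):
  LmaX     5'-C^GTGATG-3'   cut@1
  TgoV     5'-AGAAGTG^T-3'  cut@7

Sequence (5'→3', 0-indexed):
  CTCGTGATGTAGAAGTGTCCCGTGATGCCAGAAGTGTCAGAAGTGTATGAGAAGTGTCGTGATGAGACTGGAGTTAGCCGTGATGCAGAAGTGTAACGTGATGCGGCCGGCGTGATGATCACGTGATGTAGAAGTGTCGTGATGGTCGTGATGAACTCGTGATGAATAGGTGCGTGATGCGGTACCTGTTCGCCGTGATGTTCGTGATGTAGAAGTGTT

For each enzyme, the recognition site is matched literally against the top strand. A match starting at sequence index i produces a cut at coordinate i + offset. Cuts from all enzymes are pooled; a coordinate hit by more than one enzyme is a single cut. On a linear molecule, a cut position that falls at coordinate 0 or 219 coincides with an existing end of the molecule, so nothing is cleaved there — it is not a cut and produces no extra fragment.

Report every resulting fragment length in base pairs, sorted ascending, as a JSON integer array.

[2,2,2,3,4,4,9,9,9,11,11,11,14,14,14,14,14,15,15,21,21]

Per-enzyme occurrences:
  LmaX (CGTGATG, off=1): starts [2, 20, 57, 78, 96, 110, 121, 137, 146, 157, 172, 193, 202] → cuts [3, 21, 58, 79, 97, 111, 122, 138, 147, 158, 173, 194, 203]
  TgoV (AGAAGTGT, off=7): starts [10, 29, 38, 49, 86, 129, 210] → cuts [17, 36, 45, 56, 93, 136, 217]

All cut coordinates (distinct, sorted): [3, 17, 21, 36, 45, 56, 58, 79, 93, 97, 111, 122, 136, 138, 147, 158, 173, 194, 203, 217]

Fragments:
  [0,3): 3 bp
  [3,17): 14 bp
  [17,21): 4 bp
  [21,36): 15 bp
  [36,45): 9 bp
  [45,56): 11 bp
  [56,58): 2 bp
  [58,79): 21 bp
  [79,93): 14 bp
  [93,97): 4 bp
  [97,111): 14 bp
  [111,122): 11 bp
  [122,136): 14 bp
  [136,138): 2 bp
  [138,147): 9 bp
  [147,158): 11 bp
  [158,173): 15 bp
  [173,194): 21 bp
  [194,203): 9 bp
  [203,217): 14 bp
  [217,219): 2 bp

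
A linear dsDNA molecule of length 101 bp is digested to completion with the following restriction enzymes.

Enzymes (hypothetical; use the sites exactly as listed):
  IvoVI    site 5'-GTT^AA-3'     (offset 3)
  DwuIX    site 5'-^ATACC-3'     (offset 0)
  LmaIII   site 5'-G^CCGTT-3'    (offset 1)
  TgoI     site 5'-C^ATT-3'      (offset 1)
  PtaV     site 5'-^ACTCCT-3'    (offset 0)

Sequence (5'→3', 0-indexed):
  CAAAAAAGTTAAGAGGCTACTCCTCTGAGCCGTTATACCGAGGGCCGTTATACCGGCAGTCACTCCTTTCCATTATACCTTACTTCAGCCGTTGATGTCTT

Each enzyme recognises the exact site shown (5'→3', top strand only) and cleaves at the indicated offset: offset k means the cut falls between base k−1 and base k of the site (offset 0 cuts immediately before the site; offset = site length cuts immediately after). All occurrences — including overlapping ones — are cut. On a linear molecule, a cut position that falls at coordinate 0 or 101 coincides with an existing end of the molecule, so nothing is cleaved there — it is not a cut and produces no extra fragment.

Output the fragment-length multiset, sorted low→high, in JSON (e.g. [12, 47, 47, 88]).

[3,5,5,8,10,10,10,11,12,13,14]

Per-enzyme occurrences:
  IvoVI (GTTAA, off=3): starts [7] → cuts [10]
  DwuIX (ATACC, off=0): starts [34, 49, 74] → cuts [34, 49, 74]
  LmaIII (GCCGTT, off=1): starts [28, 43, 87] → cuts [29, 44, 88]
  TgoI (CATT, off=1): starts [70] → cuts [71]
  PtaV (ACTCCT, off=0): starts [18, 61] → cuts [18, 61]

All cut coordinates (distinct, sorted): [10, 18, 29, 34, 44, 49, 61, 71, 74, 88]

Fragments:
  [0,10): 10 bp
  [10,18): 8 bp
  [18,29): 11 bp
  [29,34): 5 bp
  [34,44): 10 bp
  [44,49): 5 bp
  [49,61): 12 bp
  [61,71): 10 bp
  [71,74): 3 bp
  [74,88): 14 bp
  [88,101): 13 bp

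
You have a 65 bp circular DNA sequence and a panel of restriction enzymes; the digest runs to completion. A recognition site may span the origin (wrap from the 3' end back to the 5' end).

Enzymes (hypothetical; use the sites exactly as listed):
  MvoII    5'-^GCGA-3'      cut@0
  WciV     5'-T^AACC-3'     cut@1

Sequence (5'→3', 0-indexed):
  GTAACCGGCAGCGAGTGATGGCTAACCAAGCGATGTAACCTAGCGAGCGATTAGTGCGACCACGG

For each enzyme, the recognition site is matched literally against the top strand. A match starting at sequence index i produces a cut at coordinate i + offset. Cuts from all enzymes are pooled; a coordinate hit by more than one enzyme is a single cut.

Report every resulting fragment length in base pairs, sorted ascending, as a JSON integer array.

Scan for sites:
  MvoII GCGA/0: at [10, 29, 42, 46, 55] ⇒ [10, 29, 42, 46, 55]
  WciV TAACC/1: at [1, 22, 35] ⇒ [2, 23, 36]

Pooled cuts: [2, 10, 23, 29, 36, 42, 46, 55]

Fragment lengths:
  2→10: 8 bp
  10→23: 13 bp
  23→29: 6 bp
  29→36: 7 bp
  36→42: 6 bp
  42→46: 4 bp
  46→55: 9 bp
  55→2 (wrap): 65-55+2 = 12 bp

[4,6,6,7,8,9,12,13]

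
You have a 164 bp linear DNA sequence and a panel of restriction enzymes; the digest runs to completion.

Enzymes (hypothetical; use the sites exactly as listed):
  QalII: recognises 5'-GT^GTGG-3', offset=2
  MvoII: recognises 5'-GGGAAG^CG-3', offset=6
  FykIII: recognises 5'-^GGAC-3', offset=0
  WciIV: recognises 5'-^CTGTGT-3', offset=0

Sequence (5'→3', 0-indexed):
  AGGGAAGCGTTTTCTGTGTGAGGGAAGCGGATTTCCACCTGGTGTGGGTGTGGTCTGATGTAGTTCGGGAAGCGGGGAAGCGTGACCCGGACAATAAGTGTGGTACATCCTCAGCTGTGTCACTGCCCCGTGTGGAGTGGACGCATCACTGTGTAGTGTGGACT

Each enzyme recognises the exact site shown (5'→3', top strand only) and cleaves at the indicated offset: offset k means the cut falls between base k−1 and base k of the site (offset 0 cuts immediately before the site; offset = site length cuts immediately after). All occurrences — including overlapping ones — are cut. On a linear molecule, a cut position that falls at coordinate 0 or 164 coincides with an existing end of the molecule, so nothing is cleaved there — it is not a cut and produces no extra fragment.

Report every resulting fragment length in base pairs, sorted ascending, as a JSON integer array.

Per-enzyme occurrences:
  QalII GTGTGG/2: at [41, 47, 97, 129, 155] ⇒ [43, 49, 99, 131, 157]
  MvoII GGGAAGCG/6: at [1, 21, 66, 74] ⇒ [7, 27, 72, 80]
  FykIII GGAC/0: at [88, 138, 159] ⇒ [88, 138, 159]
  WciIV CTGTGT/0: at [13, 114, 148] ⇒ [13, 114, 148]

Pooled cuts: [7, 13, 27, 43, 49, 72, 80, 88, 99, 114, 131, 138, 148, 157, 159]

Fragments:
  [0,7): 7 bp
  [7,13): 6 bp
  [13,27): 14 bp
  [27,43): 16 bp
  [43,49): 6 bp
  [49,72): 23 bp
  [72,80): 8 bp
  [80,88): 8 bp
  [88,99): 11 bp
  [99,114): 15 bp
  [114,131): 17 bp
  [131,138): 7 bp
  [138,148): 10 bp
  [148,157): 9 bp
  [157,159): 2 bp
  [159,164): 5 bp

[2,5,6,6,7,7,8,8,9,10,11,14,15,16,17,23]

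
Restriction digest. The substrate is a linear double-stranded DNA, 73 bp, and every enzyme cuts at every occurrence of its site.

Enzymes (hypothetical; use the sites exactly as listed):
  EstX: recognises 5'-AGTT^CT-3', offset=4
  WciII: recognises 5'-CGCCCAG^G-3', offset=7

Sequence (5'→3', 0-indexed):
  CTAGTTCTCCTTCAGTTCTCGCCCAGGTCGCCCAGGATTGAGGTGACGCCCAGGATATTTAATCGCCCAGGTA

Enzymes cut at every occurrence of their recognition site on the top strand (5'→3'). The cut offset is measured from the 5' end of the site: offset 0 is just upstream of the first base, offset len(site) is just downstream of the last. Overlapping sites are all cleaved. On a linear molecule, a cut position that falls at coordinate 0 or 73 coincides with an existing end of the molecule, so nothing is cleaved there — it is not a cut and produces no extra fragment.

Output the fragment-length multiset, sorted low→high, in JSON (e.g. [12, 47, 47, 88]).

Scan for sites:
  EstX AGTTCT/4: at [2, 13] ⇒ [6, 17]
  WciII CGCCCAGG/7: at [19, 28, 46, 63] ⇒ [26, 35, 53, 70]

Pooled cuts: [6, 17, 26, 35, 53, 70]

Fragment lengths:
  [0,6): 6 bp
  [6,17): 11 bp
  [17,26): 9 bp
  [26,35): 9 bp
  [35,53): 18 bp
  [53,70): 17 bp
  [70,73): 3 bp

[3,6,9,9,11,17,18]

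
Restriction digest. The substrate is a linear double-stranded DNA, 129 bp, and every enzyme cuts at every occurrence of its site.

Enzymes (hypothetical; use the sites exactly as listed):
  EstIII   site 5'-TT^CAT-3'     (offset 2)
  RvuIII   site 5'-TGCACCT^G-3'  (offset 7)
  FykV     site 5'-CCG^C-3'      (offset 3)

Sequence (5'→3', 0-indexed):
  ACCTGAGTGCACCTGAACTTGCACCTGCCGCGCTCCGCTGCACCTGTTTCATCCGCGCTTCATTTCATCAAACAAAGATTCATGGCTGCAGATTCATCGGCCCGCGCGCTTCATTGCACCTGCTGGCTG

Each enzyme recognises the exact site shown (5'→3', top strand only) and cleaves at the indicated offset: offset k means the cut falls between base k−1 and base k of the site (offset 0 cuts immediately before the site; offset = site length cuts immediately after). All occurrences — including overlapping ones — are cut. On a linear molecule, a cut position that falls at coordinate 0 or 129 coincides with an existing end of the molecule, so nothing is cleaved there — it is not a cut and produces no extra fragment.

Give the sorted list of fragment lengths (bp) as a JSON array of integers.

Site scan:
  EstIII (TTCAT, off=2): starts [47, 58, 63, 78, 92, 109] → cuts [49, 60, 65, 80, 94, 111]
  RvuIII (TGCACCTG, off=7): starts [7, 19, 38, 114] → cuts [14, 26, 45, 121]
  FykV (CCGC, off=3): starts [27, 34, 52, 101] → cuts [30, 37, 55, 104]

Pooled cuts: [14, 26, 30, 37, 45, 49, 55, 60, 65, 80, 94, 104, 111, 121]

Fragments:
  [0,14): 14 bp
  [14,26): 12 bp
  [26,30): 4 bp
  [30,37): 7 bp
  [37,45): 8 bp
  [45,49): 4 bp
  [49,55): 6 bp
  [55,60): 5 bp
  [60,65): 5 bp
  [65,80): 15 bp
  [80,94): 14 bp
  [94,104): 10 bp
  [104,111): 7 bp
  [111,121): 10 bp
  [121,129): 8 bp

[4,4,5,5,6,7,7,8,8,10,10,12,14,14,15]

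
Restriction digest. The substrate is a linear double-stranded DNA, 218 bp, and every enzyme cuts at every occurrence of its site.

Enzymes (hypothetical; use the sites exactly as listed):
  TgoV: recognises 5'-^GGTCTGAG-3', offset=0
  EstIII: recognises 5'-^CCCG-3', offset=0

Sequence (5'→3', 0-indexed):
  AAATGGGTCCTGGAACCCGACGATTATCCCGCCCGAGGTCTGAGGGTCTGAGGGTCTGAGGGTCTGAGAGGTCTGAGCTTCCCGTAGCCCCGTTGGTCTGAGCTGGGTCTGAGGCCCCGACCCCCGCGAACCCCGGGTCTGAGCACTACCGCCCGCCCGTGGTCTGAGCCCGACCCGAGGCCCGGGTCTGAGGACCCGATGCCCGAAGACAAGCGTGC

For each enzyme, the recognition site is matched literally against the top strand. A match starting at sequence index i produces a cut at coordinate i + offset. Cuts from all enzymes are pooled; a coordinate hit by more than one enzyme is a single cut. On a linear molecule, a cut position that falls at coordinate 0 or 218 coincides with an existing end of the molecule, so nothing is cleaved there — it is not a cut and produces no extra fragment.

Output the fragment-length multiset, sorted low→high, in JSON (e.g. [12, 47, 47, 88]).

[4,4,4,4,5,5,5,6,7,7,7,8,8,8,8,8,9,9,10,10,11,11,12,15,16,17]

Per-enzyme occurrences:
  TgoV GGTCTGAG/0: at [36, 44, 52, 60, 69, 94, 105, 135, 160, 184] ⇒ [36, 44, 52, 60, 69, 94, 105, 135, 160, 184]
  EstIII CCCG/0: at [15, 27, 31, 80, 88, 115, 122, 131, 151, 155, 168, 173, 180, 194, 201] ⇒ [15, 27, 31, 80, 88, 115, 122, 131, 151, 155, 168, 173, 180, 194, 201]

All cut coordinates (distinct, sorted): [15, 27, 31, 36, 44, 52, 60, 69, 80, 88, 94, 105, 115, 122, 131, 135, 151, 155, 160, 168, 173, 180, 184, 194, 201]

Fragments:
  [0,15): 15 bp
  [15,27): 12 bp
  [27,31): 4 bp
  [31,36): 5 bp
  [36,44): 8 bp
  [44,52): 8 bp
  [52,60): 8 bp
  [60,69): 9 bp
  [69,80): 11 bp
  [80,88): 8 bp
  [88,94): 6 bp
  [94,105): 11 bp
  [105,115): 10 bp
  [115,122): 7 bp
  [122,131): 9 bp
  [131,135): 4 bp
  [135,151): 16 bp
  [151,155): 4 bp
  [155,160): 5 bp
  [160,168): 8 bp
  [168,173): 5 bp
  [173,180): 7 bp
  [180,184): 4 bp
  [184,194): 10 bp
  [194,201): 7 bp
  [201,218): 17 bp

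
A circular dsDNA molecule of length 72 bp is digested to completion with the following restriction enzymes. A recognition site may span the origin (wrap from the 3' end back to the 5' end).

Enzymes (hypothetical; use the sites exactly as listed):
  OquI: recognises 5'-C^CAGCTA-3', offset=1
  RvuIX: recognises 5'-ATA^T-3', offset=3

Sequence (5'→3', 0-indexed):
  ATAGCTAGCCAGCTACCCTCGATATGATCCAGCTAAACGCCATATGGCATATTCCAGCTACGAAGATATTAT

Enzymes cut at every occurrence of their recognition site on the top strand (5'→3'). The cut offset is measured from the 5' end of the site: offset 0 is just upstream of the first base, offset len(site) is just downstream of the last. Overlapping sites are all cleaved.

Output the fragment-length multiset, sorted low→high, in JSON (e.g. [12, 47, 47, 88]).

[3,5,5,7,8,14,15,15]

Per-enzyme occurrences:
  OquI (CCAGCTA, off=1): starts [8, 28, 53] → cuts [9, 29, 54]
  RvuIX (ATAT, off=3): starts [21, 41, 48, 65, 70] → cuts [1, 24, 44, 51, 68]

Pooled cuts: [1, 9, 24, 29, 44, 51, 54, 68]

Fragment lengths:
  1→9: 8 bp
  9→24: 15 bp
  24→29: 5 bp
  29→44: 15 bp
  44→51: 7 bp
  51→54: 3 bp
  54→68: 14 bp
  68→1 (wrap): 72-68+1 = 5 bp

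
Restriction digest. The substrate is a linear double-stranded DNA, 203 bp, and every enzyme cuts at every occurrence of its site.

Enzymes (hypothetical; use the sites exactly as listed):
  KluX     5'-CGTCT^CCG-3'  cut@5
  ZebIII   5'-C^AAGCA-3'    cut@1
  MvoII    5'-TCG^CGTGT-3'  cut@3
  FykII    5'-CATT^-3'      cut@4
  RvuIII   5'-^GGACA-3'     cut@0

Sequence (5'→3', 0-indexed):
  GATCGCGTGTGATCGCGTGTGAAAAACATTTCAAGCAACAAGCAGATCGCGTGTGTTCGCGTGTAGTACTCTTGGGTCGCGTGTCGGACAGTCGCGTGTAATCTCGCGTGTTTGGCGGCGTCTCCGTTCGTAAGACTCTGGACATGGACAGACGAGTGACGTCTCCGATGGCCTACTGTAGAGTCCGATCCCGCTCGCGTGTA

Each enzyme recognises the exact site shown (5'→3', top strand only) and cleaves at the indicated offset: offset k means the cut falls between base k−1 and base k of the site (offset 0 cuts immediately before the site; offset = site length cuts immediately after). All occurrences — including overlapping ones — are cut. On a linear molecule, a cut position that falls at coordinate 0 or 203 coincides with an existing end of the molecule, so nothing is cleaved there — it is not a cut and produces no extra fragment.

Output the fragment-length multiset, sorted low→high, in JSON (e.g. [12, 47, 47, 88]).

Per-enzyme occurrences:
  KluX CGTCTCCG/5: at [118, 159] ⇒ [123, 164]
  ZebIII CAAGCA/1: at [31, 38] ⇒ [32, 39]
  MvoII TCGCGTGT/3: at [2, 12, 46, 56, 76, 91, 103, 194] ⇒ [5, 15, 49, 59, 79, 94, 106, 197]
  FykII CATT/4: at [26] ⇒ [30]
  RvuIII GGACA/0: at [85, 139, 145] ⇒ [85, 139, 145]

Pooled cuts: [5, 15, 30, 32, 39, 49, 59, 79, 85, 94, 106, 123, 139, 145, 164, 197]

Fragment lengths:
  [0,5): 5 bp
  [5,15): 10 bp
  [15,30): 15 bp
  [30,32): 2 bp
  [32,39): 7 bp
  [39,49): 10 bp
  [49,59): 10 bp
  [59,79): 20 bp
  [79,85): 6 bp
  [85,94): 9 bp
  [94,106): 12 bp
  [106,123): 17 bp
  [123,139): 16 bp
  [139,145): 6 bp
  [145,164): 19 bp
  [164,197): 33 bp
  [197,203): 6 bp

[2,5,6,6,6,7,9,10,10,10,12,15,16,17,19,20,33]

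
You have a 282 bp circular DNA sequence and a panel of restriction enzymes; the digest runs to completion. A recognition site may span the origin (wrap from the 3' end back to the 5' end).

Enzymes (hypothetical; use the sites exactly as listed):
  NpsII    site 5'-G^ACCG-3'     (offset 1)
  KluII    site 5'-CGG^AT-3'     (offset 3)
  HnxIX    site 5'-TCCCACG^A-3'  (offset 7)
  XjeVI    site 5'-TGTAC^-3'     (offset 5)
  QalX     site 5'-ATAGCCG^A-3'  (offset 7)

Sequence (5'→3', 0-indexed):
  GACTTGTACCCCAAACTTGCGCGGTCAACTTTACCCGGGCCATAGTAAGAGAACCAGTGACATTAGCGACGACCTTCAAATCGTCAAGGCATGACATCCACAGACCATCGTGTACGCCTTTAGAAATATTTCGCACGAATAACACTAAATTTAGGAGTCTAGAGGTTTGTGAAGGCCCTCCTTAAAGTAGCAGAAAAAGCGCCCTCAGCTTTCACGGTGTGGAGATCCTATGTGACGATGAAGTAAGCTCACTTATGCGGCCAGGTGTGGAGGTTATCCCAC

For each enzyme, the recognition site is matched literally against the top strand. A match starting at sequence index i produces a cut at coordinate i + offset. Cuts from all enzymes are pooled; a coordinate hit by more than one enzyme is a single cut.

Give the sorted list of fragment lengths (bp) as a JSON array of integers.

Per-enzyme occurrences:
  NpsII (GACCG, off=1): no sites
  KluII (CGGAT, off=3): no sites
  HnxIX TCCCACGA/7: at [276] ⇒ [1]
  XjeVI TGTAC/5: at [4, 110] ⇒ [9, 115]
  QalX (ATAGCCGA, off=7): no sites

Pooled cuts: [1, 9, 115]

Fragment lengths:
  1→9: 8 bp
  9→115: 106 bp
  115→1 (wrap): 282-115+1 = 168 bp

[8,106,168]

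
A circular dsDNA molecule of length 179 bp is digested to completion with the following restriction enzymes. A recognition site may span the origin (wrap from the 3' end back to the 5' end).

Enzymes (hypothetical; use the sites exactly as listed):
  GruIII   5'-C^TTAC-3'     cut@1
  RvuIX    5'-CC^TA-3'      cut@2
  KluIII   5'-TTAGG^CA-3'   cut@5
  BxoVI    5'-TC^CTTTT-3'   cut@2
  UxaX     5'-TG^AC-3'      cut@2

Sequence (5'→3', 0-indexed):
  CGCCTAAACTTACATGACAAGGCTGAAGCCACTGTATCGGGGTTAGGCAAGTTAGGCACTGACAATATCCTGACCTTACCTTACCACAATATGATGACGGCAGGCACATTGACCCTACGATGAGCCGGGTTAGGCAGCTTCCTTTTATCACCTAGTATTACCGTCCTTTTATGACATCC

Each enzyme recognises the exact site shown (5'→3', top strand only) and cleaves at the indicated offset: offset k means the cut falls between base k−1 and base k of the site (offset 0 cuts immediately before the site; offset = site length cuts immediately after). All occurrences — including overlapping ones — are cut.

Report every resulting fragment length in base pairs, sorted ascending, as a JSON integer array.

Site scan:
  GruIII CTTAC/1: at [8, 74, 79] ⇒ [9, 75, 80]
  RvuIX CCTA/2: at [2, 113, 150] ⇒ [4, 115, 152]
  KluIII TTAGGCA/5: at [42, 51, 129] ⇒ [47, 56, 134]
  BxoVI TCCTTTT/2: at [139, 163] ⇒ [141, 165]
  UxaX TGAC/2: at [14, 59, 70, 94, 109, 171] ⇒ [16, 61, 72, 96, 111, 173]

All cut coordinates (distinct, sorted): [4, 9, 16, 47, 56, 61, 72, 75, 80, 96, 111, 115, 134, 141, 152, 165, 173]

Fragments:
  4→9: 5 bp
  9→16: 7 bp
  16→47: 31 bp
  47→56: 9 bp
  56→61: 5 bp
  61→72: 11 bp
  72→75: 3 bp
  75→80: 5 bp
  80→96: 16 bp
  96→111: 15 bp
  111→115: 4 bp
  115→134: 19 bp
  134→141: 7 bp
  141→152: 11 bp
  152→165: 13 bp
  165→173: 8 bp
  173→4 (wrap): 179-173+4 = 10 bp

[3,4,5,5,5,7,7,8,9,10,11,11,13,15,16,19,31]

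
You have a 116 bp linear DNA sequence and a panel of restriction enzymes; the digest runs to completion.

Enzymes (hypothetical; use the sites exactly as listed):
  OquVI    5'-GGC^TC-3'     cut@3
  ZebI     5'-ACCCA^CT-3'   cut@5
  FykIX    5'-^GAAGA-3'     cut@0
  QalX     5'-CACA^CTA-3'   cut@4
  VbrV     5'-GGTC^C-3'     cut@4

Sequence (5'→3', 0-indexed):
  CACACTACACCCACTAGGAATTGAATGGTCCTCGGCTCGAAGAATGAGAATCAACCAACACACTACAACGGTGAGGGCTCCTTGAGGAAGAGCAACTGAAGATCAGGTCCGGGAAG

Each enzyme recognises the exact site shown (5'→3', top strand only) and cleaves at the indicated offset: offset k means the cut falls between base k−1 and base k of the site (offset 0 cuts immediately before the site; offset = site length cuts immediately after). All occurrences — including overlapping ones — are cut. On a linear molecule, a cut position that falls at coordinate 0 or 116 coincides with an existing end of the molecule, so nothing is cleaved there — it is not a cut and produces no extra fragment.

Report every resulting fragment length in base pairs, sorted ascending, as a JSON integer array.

[2,4,6,7,8,9,11,12,16,17,24]

Per-enzyme occurrences:
  OquVI GGCTC/3: at [33, 75] ⇒ [36, 78]
  ZebI ACCCACT/5: at [8] ⇒ [13]
  FykIX GAAGA/0: at [38, 86, 97] ⇒ [38, 86, 97]
  QalX CACACTA/4: at [0, 58] ⇒ [4, 62]
  VbrV GGTCC/4: at [26, 105] ⇒ [30, 109]

All cut coordinates (distinct, sorted): [4, 13, 30, 36, 38, 62, 78, 86, 97, 109]

Fragment lengths:
  [0,4): 4 bp
  [4,13): 9 bp
  [13,30): 17 bp
  [30,36): 6 bp
  [36,38): 2 bp
  [38,62): 24 bp
  [62,78): 16 bp
  [78,86): 8 bp
  [86,97): 11 bp
  [97,109): 12 bp
  [109,116): 7 bp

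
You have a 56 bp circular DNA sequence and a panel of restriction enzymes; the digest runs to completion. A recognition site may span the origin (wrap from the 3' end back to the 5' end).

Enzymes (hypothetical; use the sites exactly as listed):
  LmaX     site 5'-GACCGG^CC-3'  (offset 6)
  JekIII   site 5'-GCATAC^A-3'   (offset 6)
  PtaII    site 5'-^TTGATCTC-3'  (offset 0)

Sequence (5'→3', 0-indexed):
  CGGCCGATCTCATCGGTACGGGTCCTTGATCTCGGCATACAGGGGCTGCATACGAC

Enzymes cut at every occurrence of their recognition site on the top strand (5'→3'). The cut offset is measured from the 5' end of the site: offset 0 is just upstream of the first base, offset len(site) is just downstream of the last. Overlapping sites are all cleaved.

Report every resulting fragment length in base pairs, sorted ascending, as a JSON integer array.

Site scan:
  LmaX (GACCGGCC, off=6): starts [53] → cuts [3]
  JekIII (GCATACA, off=6): starts [34] → cuts [40]
  PtaII (TTGATCTC, off=0): starts [25] → cuts [25]

All cut coordinates (distinct, sorted): [3, 25, 40]

Fragment lengths:
  3→25: 22 bp
  25→40: 15 bp
  40→3 (wrap): 56-40+3 = 19 bp

[15,19,22]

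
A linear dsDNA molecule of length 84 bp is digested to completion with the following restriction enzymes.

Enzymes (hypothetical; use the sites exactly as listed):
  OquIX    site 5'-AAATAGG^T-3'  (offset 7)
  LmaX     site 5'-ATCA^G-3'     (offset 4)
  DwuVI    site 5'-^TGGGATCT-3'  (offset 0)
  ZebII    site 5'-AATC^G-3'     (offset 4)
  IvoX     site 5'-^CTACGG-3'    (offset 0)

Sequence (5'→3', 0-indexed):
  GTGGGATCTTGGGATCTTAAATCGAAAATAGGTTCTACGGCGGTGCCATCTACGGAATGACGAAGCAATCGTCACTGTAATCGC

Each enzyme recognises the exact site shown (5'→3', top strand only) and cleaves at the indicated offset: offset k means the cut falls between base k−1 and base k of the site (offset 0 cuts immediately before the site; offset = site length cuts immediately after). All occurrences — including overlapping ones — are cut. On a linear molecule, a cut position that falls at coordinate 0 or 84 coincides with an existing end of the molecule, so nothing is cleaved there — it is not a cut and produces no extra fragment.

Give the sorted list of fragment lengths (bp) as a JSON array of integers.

Per-enzyme occurrences:
  OquIX (AAATAGGT, off=7): starts [25] → cuts [32]
  LmaX (ATCAG, off=4): no sites
  DwuVI (TGGGATCT, off=0): starts [1, 9] → cuts [1, 9]
  ZebII (AATCG, off=4): starts [19, 66, 78] → cuts [23, 70, 82]
  IvoX (CTACGG, off=0): starts [34, 49] → cuts [34, 49]

All cut coordinates (distinct, sorted): [1, 9, 23, 32, 34, 49, 70, 82]

Fragments:
  [0,1): 1 bp
  [1,9): 8 bp
  [9,23): 14 bp
  [23,32): 9 bp
  [32,34): 2 bp
  [34,49): 15 bp
  [49,70): 21 bp
  [70,82): 12 bp
  [82,84): 2 bp

[1,2,2,8,9,12,14,15,21]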